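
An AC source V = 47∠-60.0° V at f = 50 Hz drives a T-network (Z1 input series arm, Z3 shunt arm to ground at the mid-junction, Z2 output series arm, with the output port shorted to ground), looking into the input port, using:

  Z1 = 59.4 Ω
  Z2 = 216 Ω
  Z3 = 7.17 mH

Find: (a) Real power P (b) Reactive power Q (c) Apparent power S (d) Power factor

Step 1 — Angular frequency: ω = 2π·f = 2π·50 = 314.2 rad/s.
Step 2 — Component impedances:
  Z1: Z = R = 59.4 Ω
  Z2: Z = R = 216 Ω
  Z3: Z = jωL = j·314.2·0.00717 = 0 + j2.253 Ω
Step 3 — With the output port shorted to ground, the output series arm Z2 runs from the junction to ground; the shunt arm Z3 also runs from the junction to ground. They appear in parallel: Z3 || Z2 = 0.02349 + j2.252 Ω.
Step 4 — Series with input arm Z1: Z_in = Z1 + (Z3 || Z2) = 59.42 + j2.252 Ω = 59.47∠2.2° Ω.
Step 5 — Source phasor: V = 47∠-60.0° V = 23.5 - j40.7 V.
Step 6 — Current: I = V / Z = 0.369 - j0.699 A = 0.7904∠-62.2° A.
Step 7 — Complex power: S = V·I* = 37.12 + j1.407 VA.
Step 8 — Real power: P = Re(S) = 37.12 W.
Step 9 — Reactive power: Q = Im(S) = 1.407 VAR.
Step 10 — Apparent power: |S| = 37.15 VA.
Step 11 — Power factor: PF = P/|S| = 0.9993 (lagging).

(a) P = 37.12 W  (b) Q = 1.407 VAR  (c) S = 37.15 VA  (d) PF = 0.9993 (lagging)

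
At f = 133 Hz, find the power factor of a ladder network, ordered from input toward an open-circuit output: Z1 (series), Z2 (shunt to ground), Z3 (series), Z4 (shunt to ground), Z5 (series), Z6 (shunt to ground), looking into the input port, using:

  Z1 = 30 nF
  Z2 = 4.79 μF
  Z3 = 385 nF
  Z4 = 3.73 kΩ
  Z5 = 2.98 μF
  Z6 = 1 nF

Step 1 — Angular frequency: ω = 2π·f = 2π·133 = 835.7 rad/s.
Step 2 — Component impedances:
  Z1: Z = 1/(jωC) = -j/(ω·C) = 0 - j3.989e+04 Ω
  Z2: Z = 1/(jωC) = -j/(ω·C) = 0 - j249.8 Ω
  Z3: Z = 1/(jωC) = -j/(ω·C) = 0 - j3108 Ω
  Z4: Z = R = 3730 Ω
  Z5: Z = 1/(jωC) = -j/(ω·C) = 0 - j401.6 Ω
  Z6: Z = 1/(jωC) = -j/(ω·C) = 0 - j1.197e+06 Ω
Step 3 — Ladder network (open output): work backward from the far end, alternating series and parallel combinations. Z_in = 9.213 - j4.013e+04 Ω = 4.013e+04∠-90.0° Ω.
Step 4 — Power factor: PF = cos(φ) = Re(Z)/|Z| = 9.213/4.013e+04 = 0.0002296.
Step 5 — Type: Im(Z) = -4.013e+04 ⇒ leading (phase φ = -90.0°).

PF = 0.0002296 (leading, φ = -90.0°)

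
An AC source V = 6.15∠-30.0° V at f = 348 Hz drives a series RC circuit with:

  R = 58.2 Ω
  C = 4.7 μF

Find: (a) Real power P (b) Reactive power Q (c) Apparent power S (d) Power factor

Step 1 — Angular frequency: ω = 2π·f = 2π·348 = 2187 rad/s.
Step 2 — Component impedances:
  R: Z = R = 58.2 Ω
  C: Z = 1/(jωC) = -j/(ω·C) = 0 - j97.31 Ω
Step 3 — Series combination: Z_total = R + C = 58.2 - j97.31 Ω = 113.4∠-59.1° Ω.
Step 4 — Source phasor: V = 6.15∠-30.0° V = 5.326 - j3.075 V.
Step 5 — Current: I = V / Z = 0.04739 + j0.02639 A = 0.05424∠29.1° A.
Step 6 — Complex power: S = V·I* = 0.1712 - j0.2863 VA.
Step 7 — Real power: P = Re(S) = 0.1712 W.
Step 8 — Reactive power: Q = Im(S) = -0.2863 VAR.
Step 9 — Apparent power: |S| = 0.3336 VA.
Step 10 — Power factor: PF = P/|S| = 0.5133 (leading).

(a) P = 0.1712 W  (b) Q = -0.2863 VAR  (c) S = 0.3336 VA  (d) PF = 0.5133 (leading)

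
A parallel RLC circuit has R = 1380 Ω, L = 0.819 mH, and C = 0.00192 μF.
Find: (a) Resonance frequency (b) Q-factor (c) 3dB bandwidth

Step 1 — Resonance: ω₀ = 1/√(LC) = 1/√(0.000819·1.92e-09) = 7.975e+05 rad/s.
Step 2 — f₀ = ω₀/(2π) = 1.269e+05 Hz.
Step 3 — Parallel Q: Q = R/(ω₀L) = 1380/(7.975e+05·0.000819) = 2.113.
Step 4 — Bandwidth: Δω = ω₀/Q = 3.774e+05 rad/s; BW = Δω/(2π) = 6.007e+04 Hz.

(a) f₀ = 1.269e+05 Hz  (b) Q = 2.113  (c) BW = 6.007e+04 Hz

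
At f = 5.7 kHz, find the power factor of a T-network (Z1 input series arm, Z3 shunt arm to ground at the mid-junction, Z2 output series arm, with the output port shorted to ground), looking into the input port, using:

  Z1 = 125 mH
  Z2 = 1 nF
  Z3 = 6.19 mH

Step 1 — Angular frequency: ω = 2π·f = 2π·5700 = 3.581e+04 rad/s.
Step 2 — Component impedances:
  Z1: Z = jωL = j·3.581e+04·0.125 = 0 + j4477 Ω
  Z2: Z = 1/(jωC) = -j/(ω·C) = 0 - j2.792e+04 Ω
  Z3: Z = jωL = j·3.581e+04·0.00619 = 0 + j221.7 Ω
Step 3 — With the output port shorted to ground, the output series arm Z2 runs from the junction to ground; the shunt arm Z3 also runs from the junction to ground. They appear in parallel: Z3 || Z2 = 0 + j223.5 Ω.
Step 4 — Series with input arm Z1: Z_in = Z1 + (Z3 || Z2) = 0 + j4700 Ω = 4700∠90.0° Ω.
Step 5 — Power factor: PF = cos(φ) = Re(Z)/|Z| = 0/4700 = 0.
Step 6 — Type: Im(Z) = 4700 ⇒ lagging (phase φ = 90.0°).

PF = 0 (lagging, φ = 90.0°)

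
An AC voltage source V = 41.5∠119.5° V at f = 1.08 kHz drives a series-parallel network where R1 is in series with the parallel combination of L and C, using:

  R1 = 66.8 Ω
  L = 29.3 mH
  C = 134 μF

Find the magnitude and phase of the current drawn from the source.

Step 1 — Angular frequency: ω = 2π·f = 2π·1080 = 6786 rad/s.
Step 2 — Component impedances:
  R1: Z = R = 66.8 Ω
  L: Z = jωL = j·6786·0.0293 = 0 + j198.8 Ω
  C: Z = 1/(jωC) = -j/(ω·C) = 0 - j1.1 Ω
Step 3 — Parallel branch: L || C = 1/(1/L + 1/C) = 0 - j1.106 Ω.
Step 4 — Series with R1: Z_total = R1 + (L || C) = 66.8 - j1.106 Ω = 66.81∠-0.9° Ω.
Step 5 — Source phasor: V = 41.5∠119.5° V = -20.44 + j36.12 V.
Step 6 — Ohm's law: I = V / Z_total = (-20.44 + j36.12) / (66.8 - j1.106) = -0.3148 + j0.5355 A.
Step 7 — Convert to polar: |I| = 0.6212 A, ∠I = 120.4°.

I = 0.6212∠120.4° A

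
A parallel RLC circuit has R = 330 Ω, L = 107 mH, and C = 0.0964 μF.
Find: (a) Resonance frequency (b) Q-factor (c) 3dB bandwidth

Step 1 — Resonance: ω₀ = 1/√(LC) = 1/√(0.107·9.64e-08) = 9846 rad/s.
Step 2 — f₀ = ω₀/(2π) = 1567 Hz.
Step 3 — Parallel Q: Q = R/(ω₀L) = 330/(9846·0.107) = 0.3132.
Step 4 — Bandwidth: Δω = ω₀/Q = 3.143e+04 rad/s; BW = Δω/(2π) = 5003 Hz.

(a) f₀ = 1567 Hz  (b) Q = 0.3132  (c) BW = 5003 Hz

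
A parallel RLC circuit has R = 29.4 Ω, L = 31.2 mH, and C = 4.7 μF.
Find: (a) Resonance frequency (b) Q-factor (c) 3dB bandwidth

Step 1 — Resonance: ω₀ = 1/√(LC) = 1/√(0.0312·4.7e-06) = 2611 rad/s.
Step 2 — f₀ = ω₀/(2π) = 415.6 Hz.
Step 3 — Parallel Q: Q = R/(ω₀L) = 29.4/(2611·0.0312) = 0.3608.
Step 4 — Bandwidth: Δω = ω₀/Q = 7237 rad/s; BW = Δω/(2π) = 1152 Hz.

(a) f₀ = 415.6 Hz  (b) Q = 0.3608  (c) BW = 1152 Hz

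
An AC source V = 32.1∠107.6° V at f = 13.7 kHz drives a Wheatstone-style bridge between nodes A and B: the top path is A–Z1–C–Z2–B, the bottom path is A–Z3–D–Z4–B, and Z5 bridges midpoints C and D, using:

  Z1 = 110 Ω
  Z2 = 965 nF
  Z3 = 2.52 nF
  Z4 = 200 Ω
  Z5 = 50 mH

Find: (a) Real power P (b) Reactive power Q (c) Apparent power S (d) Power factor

Step 1 — Angular frequency: ω = 2π·f = 2π·1.37e+04 = 8.608e+04 rad/s.
Step 2 — Component impedances:
  Z1: Z = R = 110 Ω
  Z2: Z = 1/(jωC) = -j/(ω·C) = 0 - j12.04 Ω
  Z3: Z = 1/(jωC) = -j/(ω·C) = 0 - j4610 Ω
  Z4: Z = R = 200 Ω
  Z5: Z = jωL = j·8.608e+04·0.05 = 0 + j4304 Ω
Step 3 — Bridge requires nodal analysis (the Z5 bridge couples midpoints C and D, so the two paths cannot be reduced to a simple series/parallel combination). Setting node B to ground and injecting 1 A at node A, the 3-node admittance system at A, C, D solves to V_A = Z_AB = 109.3 - j14.64 Ω = 110.2∠-7.6° Ω.
Step 4 — Source phasor: V = 32.1∠107.6° V = -9.706 + j30.6 V.
Step 5 — Current: I = V / Z = -0.1241 + j0.2634 A = 0.2912∠115.2° A.
Step 6 — Complex power: S = V·I* = 9.265 - j1.242 VA.
Step 7 — Real power: P = Re(S) = 9.265 W.
Step 8 — Reactive power: Q = Im(S) = -1.242 VAR.
Step 9 — Apparent power: |S| = 9.348 VA.
Step 10 — Power factor: PF = P/|S| = 0.9911 (leading).

(a) P = 9.265 W  (b) Q = -1.242 VAR  (c) S = 9.348 VA  (d) PF = 0.9911 (leading)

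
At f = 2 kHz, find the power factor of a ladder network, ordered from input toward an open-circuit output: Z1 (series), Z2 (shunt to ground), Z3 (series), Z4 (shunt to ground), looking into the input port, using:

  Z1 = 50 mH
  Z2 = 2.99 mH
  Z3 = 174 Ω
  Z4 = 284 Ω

Step 1 — Angular frequency: ω = 2π·f = 2π·2000 = 1.257e+04 rad/s.
Step 2 — Component impedances:
  Z1: Z = jωL = j·1.257e+04·0.05 = 0 + j628.3 Ω
  Z2: Z = jωL = j·1.257e+04·0.00299 = 0 + j37.57 Ω
  Z3: Z = R = 174 Ω
  Z4: Z = R = 284 Ω
Step 3 — Ladder network (open output): work backward from the far end, alternating series and parallel combinations. Z_in = 3.062 + j665.6 Ω = 665.6∠89.7° Ω.
Step 4 — Power factor: PF = cos(φ) = Re(Z)/|Z| = 3.062/665.6 = 0.0046.
Step 5 — Type: Im(Z) = 665.6 ⇒ lagging (phase φ = 89.7°).

PF = 0.0046 (lagging, φ = 89.7°)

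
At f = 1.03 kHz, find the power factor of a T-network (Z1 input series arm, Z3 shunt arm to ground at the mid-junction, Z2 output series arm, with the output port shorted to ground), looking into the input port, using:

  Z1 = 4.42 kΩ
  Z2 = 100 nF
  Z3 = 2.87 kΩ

Step 1 — Angular frequency: ω = 2π·f = 2π·1030 = 6472 rad/s.
Step 2 — Component impedances:
  Z1: Z = R = 4420 Ω
  Z2: Z = 1/(jωC) = -j/(ω·C) = 0 - j1545 Ω
  Z3: Z = R = 2870 Ω
Step 3 — With the output port shorted to ground, the output series arm Z2 runs from the junction to ground; the shunt arm Z3 also runs from the junction to ground. They appear in parallel: Z3 || Z2 = 645 - j1198 Ω.
Step 4 — Series with input arm Z1: Z_in = Z1 + (Z3 || Z2) = 5065 - j1198 Ω = 5205∠-13.3° Ω.
Step 5 — Power factor: PF = cos(φ) = Re(Z)/|Z| = 5065/5204.7 = 0.9732.
Step 6 — Type: Im(Z) = -1198 ⇒ leading (phase φ = -13.3°).

PF = 0.9732 (leading, φ = -13.3°)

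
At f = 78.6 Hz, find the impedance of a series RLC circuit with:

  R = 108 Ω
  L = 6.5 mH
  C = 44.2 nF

Step 1 — Angular frequency: ω = 2π·f = 2π·78.6 = 493.9 rad/s.
Step 2 — Component impedances:
  R: Z = R = 108 Ω
  L: Z = jωL = j·493.9·0.0065 = 0 + j3.21 Ω
  C: Z = 1/(jωC) = -j/(ω·C) = 0 - j4.581e+04 Ω
Step 3 — Series combination: Z_total = R + L + C = 108 - j4.581e+04 Ω = 4.581e+04∠-89.9° Ω.

Z = 108 - j4.581e+04 Ω = 4.581e+04∠-89.9° Ω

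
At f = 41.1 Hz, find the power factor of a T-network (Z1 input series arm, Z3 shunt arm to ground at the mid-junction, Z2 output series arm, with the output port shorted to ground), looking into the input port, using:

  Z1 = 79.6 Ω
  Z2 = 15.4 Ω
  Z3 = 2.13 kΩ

Step 1 — Angular frequency: ω = 2π·f = 2π·41.1 = 258.2 rad/s.
Step 2 — Component impedances:
  Z1: Z = R = 79.6 Ω
  Z2: Z = R = 15.4 Ω
  Z3: Z = R = 2130 Ω
Step 3 — With the output port shorted to ground, the output series arm Z2 runs from the junction to ground; the shunt arm Z3 also runs from the junction to ground. They appear in parallel: Z3 || Z2 = 15.29 Ω.
Step 4 — Series with input arm Z1: Z_in = Z1 + (Z3 || Z2) = 94.89 Ω = 94.89∠0.0° Ω.
Step 5 — Power factor: PF = cos(φ) = Re(Z)/|Z| = 94.89/94.89 = 1.
Step 6 — Type: Im(Z) = 0 ⇒ unity (phase φ = 0.0°).

PF = 1 (unity, φ = 0.0°)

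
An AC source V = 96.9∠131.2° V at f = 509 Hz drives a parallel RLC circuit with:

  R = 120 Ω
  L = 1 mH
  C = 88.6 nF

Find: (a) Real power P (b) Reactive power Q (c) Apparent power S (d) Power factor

Step 1 — Angular frequency: ω = 2π·f = 2π·509 = 3198 rad/s.
Step 2 — Component impedances:
  R: Z = R = 120 Ω
  L: Z = jωL = j·3198·0.001 = 0 + j3.198 Ω
  C: Z = 1/(jωC) = -j/(ω·C) = 0 - j3529 Ω
Step 3 — Parallel combination: 1/Z_total = 1/R + 1/L + 1/C; Z_total = 0.08533 + j3.199 Ω = 3.2∠88.5° Ω.
Step 4 — Source phasor: V = 96.9∠131.2° V = -63.83 + j72.91 V.
Step 5 — Current: I = V / Z = 22.24 + j20.55 A = 30.28∠42.7° A.
Step 6 — Complex power: S = V·I* = 78.25 + j2933 VA.
Step 7 — Real power: P = Re(S) = 78.25 W.
Step 8 — Reactive power: Q = Im(S) = 2933 VAR.
Step 9 — Apparent power: |S| = 2934 VA.
Step 10 — Power factor: PF = P/|S| = 0.02667 (lagging).

(a) P = 78.25 W  (b) Q = 2933 VAR  (c) S = 2934 VA  (d) PF = 0.02667 (lagging)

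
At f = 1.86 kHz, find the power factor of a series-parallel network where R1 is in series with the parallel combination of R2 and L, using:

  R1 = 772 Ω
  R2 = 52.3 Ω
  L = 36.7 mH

Step 1 — Angular frequency: ω = 2π·f = 2π·1860 = 1.169e+04 rad/s.
Step 2 — Component impedances:
  R1: Z = R = 772 Ω
  R2: Z = R = 52.3 Ω
  L: Z = jωL = j·1.169e+04·0.0367 = 0 + j428.9 Ω
Step 3 — Parallel branch: R2 || L = 1/(1/R2 + 1/L) = 51.53 + j6.284 Ω.
Step 4 — Series with R1: Z_total = R1 + (R2 || L) = 823.5 + j6.284 Ω = 823.6∠0.4° Ω.
Step 5 — Power factor: PF = cos(φ) = Re(Z)/|Z| = 823.53/823.56 = 1.
Step 6 — Type: Im(Z) = 6.284 ⇒ lagging (phase φ = 0.4°).

PF = 1 (lagging, φ = 0.4°)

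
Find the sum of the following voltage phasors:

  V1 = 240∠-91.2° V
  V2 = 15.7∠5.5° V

Step 1 — Convert each phasor to rectangular form:
  V1 = 240·(cos(-91.2°) + j·sin(-91.2°)) = -5.026 - j239.9 V
  V2 = 15.7·(cos(5.5°) + j·sin(5.5°)) = 15.63 + j1.505 V
Step 2 — Sum components: V_total = 10.6 - j238.4 V.
Step 3 — Convert to polar: |V_total| = 238.7 V, ∠V_total = -87.5°.

V_total = 238.7∠-87.5° V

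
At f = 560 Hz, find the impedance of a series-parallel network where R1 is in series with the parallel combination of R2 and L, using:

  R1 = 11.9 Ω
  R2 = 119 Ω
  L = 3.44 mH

Step 1 — Angular frequency: ω = 2π·f = 2π·560 = 3519 rad/s.
Step 2 — Component impedances:
  R1: Z = R = 11.9 Ω
  R2: Z = R = 119 Ω
  L: Z = jωL = j·3519·0.00344 = 0 + j12.1 Ω
Step 3 — Parallel branch: R2 || L = 1/(1/R2 + 1/L) = 1.219 + j11.98 Ω.
Step 4 — Series with R1: Z_total = R1 + (R2 || L) = 13.12 + j11.98 Ω = 17.77∠42.4° Ω.

Z = 13.12 + j11.98 Ω = 17.77∠42.4° Ω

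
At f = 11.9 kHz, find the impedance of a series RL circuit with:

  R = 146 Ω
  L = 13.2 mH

Step 1 — Angular frequency: ω = 2π·f = 2π·1.19e+04 = 7.477e+04 rad/s.
Step 2 — Component impedances:
  R: Z = R = 146 Ω
  L: Z = jωL = j·7.477e+04·0.0132 = 0 + j987 Ω
Step 3 — Series combination: Z_total = R + L = 146 + j987 Ω = 997.7∠81.6° Ω.

Z = 146 + j987 Ω = 997.7∠81.6° Ω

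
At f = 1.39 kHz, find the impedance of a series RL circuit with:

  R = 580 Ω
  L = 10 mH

Step 1 — Angular frequency: ω = 2π·f = 2π·1390 = 8734 rad/s.
Step 2 — Component impedances:
  R: Z = R = 580 Ω
  L: Z = jωL = j·8734·0.01 = 0 + j87.34 Ω
Step 3 — Series combination: Z_total = R + L = 580 + j87.34 Ω = 586.5∠8.6° Ω.

Z = 580 + j87.34 Ω = 586.5∠8.6° Ω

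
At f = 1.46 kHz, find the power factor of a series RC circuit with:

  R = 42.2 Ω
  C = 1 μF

Step 1 — Angular frequency: ω = 2π·f = 2π·1460 = 9173 rad/s.
Step 2 — Component impedances:
  R: Z = R = 42.2 Ω
  C: Z = 1/(jωC) = -j/(ω·C) = 0 - j109 Ω
Step 3 — Series combination: Z_total = R + C = 42.2 - j109 Ω = 116.9∠-68.8° Ω.
Step 4 — Power factor: PF = cos(φ) = Re(Z)/|Z| = 42.2/116.9 = 0.361.
Step 5 — Type: Im(Z) = -109 ⇒ leading (phase φ = -68.8°).

PF = 0.361 (leading, φ = -68.8°)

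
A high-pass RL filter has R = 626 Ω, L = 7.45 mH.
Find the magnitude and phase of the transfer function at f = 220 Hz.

Step 1 — Angular frequency: ω = 2π·220 = 1382 rad/s.
Step 2 — Transfer function: H(jω) = jωL/(R + jωL).
Step 3 — Numerator jωL = j·10.3; denominator R + jωL = 626 + j10.3.
Step 4 — H = 0.0002706 + j0.01645.
Step 5 — Magnitude: |H| = 0.01645 (-35.7 dB); phase: φ = 89.1°.

|H| = 0.01645 (-35.7 dB), φ = 89.1°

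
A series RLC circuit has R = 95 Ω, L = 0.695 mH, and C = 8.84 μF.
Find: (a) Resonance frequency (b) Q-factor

Step 1 — Resonance condition Im(Z)=0 gives ω₀ = 1/√(LC).
Step 2 — ω₀ = 1/√(0.000695·8.84e-06) = 1.276e+04 rad/s.
Step 3 — f₀ = ω₀/(2π) = 2030 Hz.
Step 4 — Series Q: Q = ω₀L/R = 1.276e+04·0.000695/95 = 0.09333.

(a) f₀ = 2030 Hz  (b) Q = 0.09333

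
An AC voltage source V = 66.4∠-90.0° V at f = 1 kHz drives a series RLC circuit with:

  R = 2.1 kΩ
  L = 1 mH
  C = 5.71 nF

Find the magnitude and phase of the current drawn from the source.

Step 1 — Angular frequency: ω = 2π·f = 2π·1000 = 6283 rad/s.
Step 2 — Component impedances:
  R: Z = R = 2100 Ω
  L: Z = jωL = j·6283·0.001 = 0 + j6.283 Ω
  C: Z = 1/(jωC) = -j/(ω·C) = 0 - j2.787e+04 Ω
Step 3 — Series combination: Z_total = R + L + C = 2100 - j2.787e+04 Ω = 2.795e+04∠-85.7° Ω.
Step 4 — Source phasor: V = 66.4∠-90.0° V = 0 - j66.4 V.
Step 5 — Ohm's law: I = V / Z_total = (0 - j66.4) / (2100 - j2.787e+04) = 0.002369 - j0.0001785 A.
Step 6 — Convert to polar: |I| = 0.002376 A, ∠I = -4.3°.

I = 0.002376∠-4.3° A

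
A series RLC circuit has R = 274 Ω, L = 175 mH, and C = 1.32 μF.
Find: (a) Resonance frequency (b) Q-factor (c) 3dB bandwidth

Step 1 — Resonance: ω₀ = 1/√(LC) = 1/√(0.175·1.32e-06) = 2081 rad/s.
Step 2 — f₀ = ω₀/(2π) = 331.1 Hz.
Step 3 — Series Q: Q = ω₀L/R = 2081·0.175/274 = 1.329.
Step 4 — Bandwidth: Δω = ω₀/Q = 1566 rad/s; BW = Δω/(2π) = 249.2 Hz.

(a) f₀ = 331.1 Hz  (b) Q = 1.329  (c) BW = 249.2 Hz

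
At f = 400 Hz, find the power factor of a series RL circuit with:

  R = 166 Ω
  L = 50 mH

Step 1 — Angular frequency: ω = 2π·f = 2π·400 = 2513 rad/s.
Step 2 — Component impedances:
  R: Z = R = 166 Ω
  L: Z = jωL = j·2513·0.05 = 0 + j125.7 Ω
Step 3 — Series combination: Z_total = R + L = 166 + j125.7 Ω = 208.2∠37.1° Ω.
Step 4 — Power factor: PF = cos(φ) = Re(Z)/|Z| = 166/208.2 = 0.7973.
Step 5 — Type: Im(Z) = 125.7 ⇒ lagging (phase φ = 37.1°).

PF = 0.7973 (lagging, φ = 37.1°)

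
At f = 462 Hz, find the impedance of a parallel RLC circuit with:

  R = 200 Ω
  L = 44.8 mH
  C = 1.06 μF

Step 1 — Angular frequency: ω = 2π·f = 2π·462 = 2903 rad/s.
Step 2 — Component impedances:
  R: Z = R = 200 Ω
  L: Z = jωL = j·2903·0.0448 = 0 + j130 Ω
  C: Z = 1/(jωC) = -j/(ω·C) = 0 - j325 Ω
Step 3 — Parallel combination: 1/Z_total = 1/R + 1/L + 1/C; Z_total = 108 + j99.68 Ω = 147∠42.7° Ω.

Z = 108 + j99.68 Ω = 147∠42.7° Ω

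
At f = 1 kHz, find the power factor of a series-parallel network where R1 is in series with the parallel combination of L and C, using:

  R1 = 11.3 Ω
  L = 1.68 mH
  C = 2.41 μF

Step 1 — Angular frequency: ω = 2π·f = 2π·1000 = 6283 rad/s.
Step 2 — Component impedances:
  R1: Z = R = 11.3 Ω
  L: Z = jωL = j·6283·0.00168 = 0 + j10.56 Ω
  C: Z = 1/(jωC) = -j/(ω·C) = 0 - j66.04 Ω
Step 3 — Parallel branch: L || C = 1/(1/L + 1/C) = 0 + j12.56 Ω.
Step 4 — Series with R1: Z_total = R1 + (L || C) = 11.3 + j12.56 Ω = 16.9∠48.0° Ω.
Step 5 — Power factor: PF = cos(φ) = Re(Z)/|Z| = 11.3/16.898 = 0.6687.
Step 6 — Type: Im(Z) = 12.56 ⇒ lagging (phase φ = 48.0°).

PF = 0.6687 (lagging, φ = 48.0°)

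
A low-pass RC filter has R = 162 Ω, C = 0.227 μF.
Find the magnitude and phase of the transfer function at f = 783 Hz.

Step 1 — Angular frequency: ω = 2π·783 = 4920 rad/s.
Step 2 — Transfer function: H(jω) = 1/(1 + jωRC).
Step 3 — Denominator: 1 + jωRC = 1 + j·4920·162·2.27e-07 = 1 + j0.1809.
Step 4 — H = 0.9683 - j0.1752.
Step 5 — Magnitude: |H| = 0.984 (-0.1 dB); phase: φ = -10.3°.

|H| = 0.984 (-0.1 dB), φ = -10.3°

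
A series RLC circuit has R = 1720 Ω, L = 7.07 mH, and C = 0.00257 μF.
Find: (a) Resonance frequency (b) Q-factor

Step 1 — Resonance condition Im(Z)=0 gives ω₀ = 1/√(LC).
Step 2 — ω₀ = 1/√(0.00707·2.57e-09) = 2.346e+05 rad/s.
Step 3 — f₀ = ω₀/(2π) = 3.734e+04 Hz.
Step 4 — Series Q: Q = ω₀L/R = 2.346e+05·0.00707/1720 = 0.9643.

(a) f₀ = 3.734e+04 Hz  (b) Q = 0.9643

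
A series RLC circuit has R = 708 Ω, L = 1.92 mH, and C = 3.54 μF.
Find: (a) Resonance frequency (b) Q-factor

Step 1 — Resonance condition Im(Z)=0 gives ω₀ = 1/√(LC).
Step 2 — ω₀ = 1/√(0.00192·3.54e-06) = 1.213e+04 rad/s.
Step 3 — f₀ = ω₀/(2π) = 1930 Hz.
Step 4 — Series Q: Q = ω₀L/R = 1.213e+04·0.00192/708 = 0.03289.

(a) f₀ = 1930 Hz  (b) Q = 0.03289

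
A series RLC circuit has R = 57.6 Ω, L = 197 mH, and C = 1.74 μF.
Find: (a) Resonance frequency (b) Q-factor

Step 1 — Resonance condition Im(Z)=0 gives ω₀ = 1/√(LC).
Step 2 — ω₀ = 1/√(0.197·1.74e-06) = 1708 rad/s.
Step 3 — f₀ = ω₀/(2π) = 271.8 Hz.
Step 4 — Series Q: Q = ω₀L/R = 1708·0.197/57.6 = 5.842.

(a) f₀ = 271.8 Hz  (b) Q = 5.842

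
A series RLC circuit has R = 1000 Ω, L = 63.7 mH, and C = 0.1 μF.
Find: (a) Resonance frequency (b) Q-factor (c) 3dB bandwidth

Step 1 — Resonance: ω₀ = 1/√(LC) = 1/√(0.0637·1e-07) = 1.253e+04 rad/s.
Step 2 — f₀ = ω₀/(2π) = 1994 Hz.
Step 3 — Series Q: Q = ω₀L/R = 1.253e+04·0.0637/1000 = 0.7981.
Step 4 — Bandwidth: Δω = ω₀/Q = 1.57e+04 rad/s; BW = Δω/(2π) = 2499 Hz.

(a) f₀ = 1994 Hz  (b) Q = 0.7981  (c) BW = 2499 Hz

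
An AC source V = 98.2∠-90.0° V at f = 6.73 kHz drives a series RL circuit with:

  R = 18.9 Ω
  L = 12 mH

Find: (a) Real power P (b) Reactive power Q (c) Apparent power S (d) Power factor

Step 1 — Angular frequency: ω = 2π·f = 2π·6730 = 4.229e+04 rad/s.
Step 2 — Component impedances:
  R: Z = R = 18.9 Ω
  L: Z = jωL = j·4.229e+04·0.012 = 0 + j507.4 Ω
Step 3 — Series combination: Z_total = R + L = 18.9 + j507.4 Ω = 507.8∠87.9° Ω.
Step 4 — Source phasor: V = 98.2∠-90.0° V = 0 - j98.2 V.
Step 5 — Current: I = V / Z = -0.1933 - j0.007198 A = 0.1934∠-177.9° A.
Step 6 — Complex power: S = V·I* = 0.7069 + j18.98 VA.
Step 7 — Real power: P = Re(S) = 0.7069 W.
Step 8 — Reactive power: Q = Im(S) = 18.98 VAR.
Step 9 — Apparent power: |S| = 18.99 VA.
Step 10 — Power factor: PF = P/|S| = 0.03722 (lagging).

(a) P = 0.7069 W  (b) Q = 18.98 VAR  (c) S = 18.99 VA  (d) PF = 0.03722 (lagging)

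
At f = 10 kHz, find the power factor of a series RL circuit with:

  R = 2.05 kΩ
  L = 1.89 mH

Step 1 — Angular frequency: ω = 2π·f = 2π·1e+04 = 6.283e+04 rad/s.
Step 2 — Component impedances:
  R: Z = R = 2050 Ω
  L: Z = jωL = j·6.283e+04·0.00189 = 0 + j118.8 Ω
Step 3 — Series combination: Z_total = R + L = 2050 + j118.8 Ω = 2053∠3.3° Ω.
Step 4 — Power factor: PF = cos(φ) = Re(Z)/|Z| = 2050/2053.4 = 0.9983.
Step 5 — Type: Im(Z) = 118.8 ⇒ lagging (phase φ = 3.3°).

PF = 0.9983 (lagging, φ = 3.3°)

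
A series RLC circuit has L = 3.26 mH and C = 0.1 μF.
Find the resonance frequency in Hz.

Step 1 — Resonance condition Im(Z)=0 gives ω₀ = 1/√(LC).
Step 2 — ω₀ = 1/√(0.00326·1e-07) = 5.538e+04 rad/s.
Step 3 — f₀ = ω₀/(2π) = 8815 Hz.

f₀ = 8815 Hz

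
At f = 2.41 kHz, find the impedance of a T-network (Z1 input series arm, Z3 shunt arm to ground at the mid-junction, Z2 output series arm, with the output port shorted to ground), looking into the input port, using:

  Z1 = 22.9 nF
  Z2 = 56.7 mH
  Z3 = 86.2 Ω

Step 1 — Angular frequency: ω = 2π·f = 2π·2410 = 1.514e+04 rad/s.
Step 2 — Component impedances:
  Z1: Z = 1/(jωC) = -j/(ω·C) = 0 - j2884 Ω
  Z2: Z = jωL = j·1.514e+04·0.0567 = 0 + j858.6 Ω
  Z3: Z = R = 86.2 Ω
Step 3 — With the output port shorted to ground, the output series arm Z2 runs from the junction to ground; the shunt arm Z3 also runs from the junction to ground. They appear in parallel: Z3 || Z2 = 85.34 + j8.568 Ω.
Step 4 — Series with input arm Z1: Z_in = Z1 + (Z3 || Z2) = 85.34 - j2875 Ω = 2877∠-88.3° Ω.

Z = 85.34 - j2875 Ω = 2877∠-88.3° Ω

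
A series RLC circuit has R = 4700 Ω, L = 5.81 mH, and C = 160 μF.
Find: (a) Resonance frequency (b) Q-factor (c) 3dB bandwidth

Step 1 — Resonance: ω₀ = 1/√(LC) = 1/√(0.00581·0.00016) = 1037 rad/s.
Step 2 — f₀ = ω₀/(2π) = 165.1 Hz.
Step 3 — Series Q: Q = ω₀L/R = 1037·0.00581/4700 = 0.001282.
Step 4 — Bandwidth: Δω = ω₀/Q = 8.09e+05 rad/s; BW = Δω/(2π) = 1.287e+05 Hz.

(a) f₀ = 165.1 Hz  (b) Q = 0.001282  (c) BW = 1.287e+05 Hz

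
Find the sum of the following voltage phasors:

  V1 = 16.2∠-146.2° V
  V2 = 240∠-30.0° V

Step 1 — Convert each phasor to rectangular form:
  V1 = 16.2·(cos(-146.2°) + j·sin(-146.2°)) = -13.46 - j9.012 V
  V2 = 240·(cos(-30.0°) + j·sin(-30.0°)) = 207.8 - j120 V
Step 2 — Sum components: V_total = 194.4 - j129 V.
Step 3 — Convert to polar: |V_total| = 233.3 V, ∠V_total = -33.6°.

V_total = 233.3∠-33.6° V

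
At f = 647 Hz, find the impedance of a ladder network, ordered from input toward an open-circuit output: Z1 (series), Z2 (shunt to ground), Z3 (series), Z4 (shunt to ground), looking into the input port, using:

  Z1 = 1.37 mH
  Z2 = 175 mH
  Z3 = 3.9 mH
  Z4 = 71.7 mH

Step 1 — Angular frequency: ω = 2π·f = 2π·647 = 4065 rad/s.
Step 2 — Component impedances:
  Z1: Z = jωL = j·4065·0.00137 = 0 + j5.569 Ω
  Z2: Z = jωL = j·4065·0.175 = 0 + j711.4 Ω
  Z3: Z = jωL = j·4065·0.0039 = 0 + j15.85 Ω
  Z4: Z = jωL = j·4065·0.0717 = 0 + j291.5 Ω
Step 3 — Ladder network (open output): work backward from the far end, alternating series and parallel combinations. Z_in = 0 + j220.2 Ω = 220.2∠90.0° Ω.

Z = 0 + j220.2 Ω = 220.2∠90.0° Ω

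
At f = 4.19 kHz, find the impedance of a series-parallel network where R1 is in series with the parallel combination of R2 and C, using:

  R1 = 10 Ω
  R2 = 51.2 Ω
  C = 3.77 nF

Step 1 — Angular frequency: ω = 2π·f = 2π·4190 = 2.633e+04 rad/s.
Step 2 — Component impedances:
  R1: Z = R = 10 Ω
  R2: Z = R = 51.2 Ω
  C: Z = 1/(jωC) = -j/(ω·C) = 0 - j1.008e+04 Ω
Step 3 — Parallel branch: R2 || C = 1/(1/R2 + 1/C) = 51.2 - j0.2602 Ω.
Step 4 — Series with R1: Z_total = R1 + (R2 || C) = 61.2 - j0.2602 Ω = 61.2∠-0.2° Ω.

Z = 61.2 - j0.2602 Ω = 61.2∠-0.2° Ω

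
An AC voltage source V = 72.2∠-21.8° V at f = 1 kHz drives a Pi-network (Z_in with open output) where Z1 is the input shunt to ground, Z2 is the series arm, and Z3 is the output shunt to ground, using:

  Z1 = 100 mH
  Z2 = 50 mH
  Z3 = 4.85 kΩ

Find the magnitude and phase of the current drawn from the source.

Step 1 — Angular frequency: ω = 2π·f = 2π·1000 = 6283 rad/s.
Step 2 — Component impedances:
  Z1: Z = jωL = j·6283·0.1 = 0 + j628.3 Ω
  Z2: Z = jωL = j·6283·0.05 = 0 + j314.2 Ω
  Z3: Z = R = 4850 Ω
Step 3 — With open output, the series arm Z2 and the output shunt Z3 appear in series to ground: Z2 + Z3 = 4850 + j314.2 Ω.
Step 4 — Parallel with input shunt Z1: Z_in = Z1 || (Z2 + Z3) = 78.44 + j613.1 Ω = 618.1∠82.7° Ω.
Step 5 — Source phasor: V = 72.2∠-21.8° V = 67.04 - j26.81 V.
Step 6 — Ohm's law: I = V / Z_total = (67.04 - j26.81) / (78.44 + j613.1) = -0.02927 - j0.1131 A.
Step 7 — Convert to polar: |I| = 0.1168 A, ∠I = -104.5°.

I = 0.1168∠-104.5° A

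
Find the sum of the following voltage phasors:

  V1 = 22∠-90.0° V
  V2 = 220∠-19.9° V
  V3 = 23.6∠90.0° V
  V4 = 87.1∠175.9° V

Step 1 — Convert each phasor to rectangular form:
  V1 = 22·(cos(-90.0°) + j·sin(-90.0°)) = 0 - j22 V
  V2 = 220·(cos(-19.9°) + j·sin(-19.9°)) = 206.9 - j74.88 V
  V3 = 23.6·(cos(90.0°) + j·sin(90.0°)) = 0 + j23.6 V
  V4 = 87.1·(cos(175.9°) + j·sin(175.9°)) = -86.88 + j6.227 V
Step 2 — Sum components: V_total = 120 - j67.06 V.
Step 3 — Convert to polar: |V_total| = 137.5 V, ∠V_total = -29.2°.

V_total = 137.5∠-29.2° V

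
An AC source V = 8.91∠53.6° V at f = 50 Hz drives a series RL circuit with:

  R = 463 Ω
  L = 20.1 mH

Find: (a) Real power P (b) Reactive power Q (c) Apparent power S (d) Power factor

Step 1 — Angular frequency: ω = 2π·f = 2π·50 = 314.2 rad/s.
Step 2 — Component impedances:
  R: Z = R = 463 Ω
  L: Z = jωL = j·314.2·0.0201 = 0 + j6.315 Ω
Step 3 — Series combination: Z_total = R + L = 463 + j6.315 Ω = 463∠0.8° Ω.
Step 4 — Source phasor: V = 8.91∠53.6° V = 5.287 + j7.172 V.
Step 5 — Current: I = V / Z = 0.01163 + j0.01533 A = 0.01924∠52.8° A.
Step 6 — Complex power: S = V·I* = 0.1714 + j0.002338 VA.
Step 7 — Real power: P = Re(S) = 0.1714 W.
Step 8 — Reactive power: Q = Im(S) = 0.002338 VAR.
Step 9 — Apparent power: |S| = 0.1714 VA.
Step 10 — Power factor: PF = P/|S| = 0.9999 (lagging).

(a) P = 0.1714 W  (b) Q = 0.002338 VAR  (c) S = 0.1714 VA  (d) PF = 0.9999 (lagging)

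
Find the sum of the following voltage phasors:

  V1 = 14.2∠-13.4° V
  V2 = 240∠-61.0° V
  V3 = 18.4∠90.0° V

Step 1 — Convert each phasor to rectangular form:
  V1 = 14.2·(cos(-13.4°) + j·sin(-13.4°)) = 13.81 - j3.291 V
  V2 = 240·(cos(-61.0°) + j·sin(-61.0°)) = 116.4 - j209.9 V
  V3 = 18.4·(cos(90.0°) + j·sin(90.0°)) = 0 + j18.4 V
Step 2 — Sum components: V_total = 130.2 - j194.8 V.
Step 3 — Convert to polar: |V_total| = 234.3 V, ∠V_total = -56.2°.

V_total = 234.3∠-56.2° V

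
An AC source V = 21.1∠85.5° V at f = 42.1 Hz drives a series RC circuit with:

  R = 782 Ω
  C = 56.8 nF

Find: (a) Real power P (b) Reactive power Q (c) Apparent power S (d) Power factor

Step 1 — Angular frequency: ω = 2π·f = 2π·42.1 = 264.5 rad/s.
Step 2 — Component impedances:
  R: Z = R = 782 Ω
  C: Z = 1/(jωC) = -j/(ω·C) = 0 - j6.656e+04 Ω
Step 3 — Series combination: Z_total = R + C = 782 - j6.656e+04 Ω = 6.656e+04∠-89.3° Ω.
Step 4 — Source phasor: V = 21.1∠85.5° V = 1.655 + j21.03 V.
Step 5 — Current: I = V / Z = -0.0003157 + j2.858e-05 A = 0.000317∠174.8° A.
Step 6 — Complex power: S = V·I* = 7.858e-05 - j0.006688 VA.
Step 7 — Real power: P = Re(S) = 7.858e-05 W.
Step 8 — Reactive power: Q = Im(S) = -0.006688 VAR.
Step 9 — Apparent power: |S| = 0.006689 VA.
Step 10 — Power factor: PF = P/|S| = 0.01175 (leading).

(a) P = 7.858e-05 W  (b) Q = -0.006688 VAR  (c) S = 0.006689 VA  (d) PF = 0.01175 (leading)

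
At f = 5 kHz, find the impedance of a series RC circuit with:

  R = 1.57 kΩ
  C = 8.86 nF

Step 1 — Angular frequency: ω = 2π·f = 2π·5000 = 3.142e+04 rad/s.
Step 2 — Component impedances:
  R: Z = R = 1570 Ω
  C: Z = 1/(jωC) = -j/(ω·C) = 0 - j3593 Ω
Step 3 — Series combination: Z_total = R + C = 1570 - j3593 Ω = 3921∠-66.4° Ω.

Z = 1570 - j3593 Ω = 3921∠-66.4° Ω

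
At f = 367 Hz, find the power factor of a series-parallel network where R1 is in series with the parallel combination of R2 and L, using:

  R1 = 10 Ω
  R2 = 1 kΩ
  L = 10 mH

Step 1 — Angular frequency: ω = 2π·f = 2π·367 = 2306 rad/s.
Step 2 — Component impedances:
  R1: Z = R = 10 Ω
  R2: Z = R = 1000 Ω
  L: Z = jωL = j·2306·0.01 = 0 + j23.06 Ω
Step 3 — Parallel branch: R2 || L = 1/(1/R2 + 1/L) = 0.5314 + j23.05 Ω.
Step 4 — Series with R1: Z_total = R1 + (R2 || L) = 10.53 + j23.05 Ω = 25.34∠65.4° Ω.
Step 5 — Power factor: PF = cos(φ) = Re(Z)/|Z| = 10.531/25.339 = 0.4156.
Step 6 — Type: Im(Z) = 23.05 ⇒ lagging (phase φ = 65.4°).

PF = 0.4156 (lagging, φ = 65.4°)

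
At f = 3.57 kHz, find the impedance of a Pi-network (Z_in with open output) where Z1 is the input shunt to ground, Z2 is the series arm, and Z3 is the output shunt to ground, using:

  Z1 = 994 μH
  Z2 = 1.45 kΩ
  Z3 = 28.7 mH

Step 1 — Angular frequency: ω = 2π·f = 2π·3570 = 2.243e+04 rad/s.
Step 2 — Component impedances:
  Z1: Z = jωL = j·2.243e+04·0.000994 = 0 + j22.3 Ω
  Z2: Z = R = 1450 Ω
  Z3: Z = jωL = j·2.243e+04·0.0287 = 0 + j643.8 Ω
Step 3 — With open output, the series arm Z2 and the output shunt Z3 appear in series to ground: Z2 + Z3 = 1450 + j643.8 Ω.
Step 4 — Parallel with input shunt Z1: Z_in = Z1 || (Z2 + Z3) = 0.2831 + j22.17 Ω = 22.17∠89.3° Ω.

Z = 0.2831 + j22.17 Ω = 22.17∠89.3° Ω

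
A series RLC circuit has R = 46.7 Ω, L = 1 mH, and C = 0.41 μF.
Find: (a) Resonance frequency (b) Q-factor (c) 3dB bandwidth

Step 1 — Resonance: ω₀ = 1/√(LC) = 1/√(0.001·4.1e-07) = 4.939e+04 rad/s.
Step 2 — f₀ = ω₀/(2π) = 7860 Hz.
Step 3 — Series Q: Q = ω₀L/R = 4.939e+04·0.001/46.7 = 1.058.
Step 4 — Bandwidth: Δω = ω₀/Q = 4.67e+04 rad/s; BW = Δω/(2π) = 7433 Hz.

(a) f₀ = 7860 Hz  (b) Q = 1.058  (c) BW = 7433 Hz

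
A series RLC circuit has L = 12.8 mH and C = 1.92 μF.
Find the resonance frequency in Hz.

Step 1 — Resonance condition Im(Z)=0 gives ω₀ = 1/√(LC).
Step 2 — ω₀ = 1/√(0.0128·1.92e-06) = 6379 rad/s.
Step 3 — f₀ = ω₀/(2π) = 1015 Hz.

f₀ = 1015 Hz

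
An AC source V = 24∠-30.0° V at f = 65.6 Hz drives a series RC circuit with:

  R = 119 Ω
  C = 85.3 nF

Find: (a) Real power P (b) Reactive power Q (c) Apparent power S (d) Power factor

Step 1 — Angular frequency: ω = 2π·f = 2π·65.6 = 412.2 rad/s.
Step 2 — Component impedances:
  R: Z = R = 119 Ω
  C: Z = 1/(jωC) = -j/(ω·C) = 0 - j2.844e+04 Ω
Step 3 — Series combination: Z_total = R + C = 119 - j2.844e+04 Ω = 2.844e+04∠-89.8° Ω.
Step 4 — Source phasor: V = 24∠-30.0° V = 20.78 - j12 V.
Step 5 — Current: I = V / Z = 0.000425 + j0.000729 A = 0.0008438∠59.8° A.
Step 6 — Complex power: S = V·I* = 8.473e-05 - j0.02025 VA.
Step 7 — Real power: P = Re(S) = 8.473e-05 W.
Step 8 — Reactive power: Q = Im(S) = -0.02025 VAR.
Step 9 — Apparent power: |S| = 0.02025 VA.
Step 10 — Power factor: PF = P/|S| = 0.004184 (leading).

(a) P = 8.473e-05 W  (b) Q = -0.02025 VAR  (c) S = 0.02025 VA  (d) PF = 0.004184 (leading)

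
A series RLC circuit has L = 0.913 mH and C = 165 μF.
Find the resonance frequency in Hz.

Step 1 — Resonance condition Im(Z)=0 gives ω₀ = 1/√(LC).
Step 2 — ω₀ = 1/√(0.000913·0.000165) = 2576 rad/s.
Step 3 — f₀ = ω₀/(2π) = 410.1 Hz.

f₀ = 410.1 Hz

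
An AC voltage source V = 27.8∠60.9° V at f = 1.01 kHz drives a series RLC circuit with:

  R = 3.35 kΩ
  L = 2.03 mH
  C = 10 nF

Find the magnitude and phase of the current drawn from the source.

Step 1 — Angular frequency: ω = 2π·f = 2π·1010 = 6346 rad/s.
Step 2 — Component impedances:
  R: Z = R = 3350 Ω
  L: Z = jωL = j·6346·0.00203 = 0 + j12.88 Ω
  C: Z = 1/(jωC) = -j/(ω·C) = 0 - j1.576e+04 Ω
Step 3 — Series combination: Z_total = R + L + C = 3350 - j1.575e+04 Ω = 1.61e+04∠-78.0° Ω.
Step 4 — Source phasor: V = 27.8∠60.9° V = 13.52 + j24.29 V.
Step 5 — Ohm's law: I = V / Z_total = (13.52 + j24.29) / (3350 - j1.575e+04) = -0.001301 + j0.001136 A.
Step 6 — Convert to polar: |I| = 0.001727 A, ∠I = 138.9°.

I = 0.001727∠138.9° A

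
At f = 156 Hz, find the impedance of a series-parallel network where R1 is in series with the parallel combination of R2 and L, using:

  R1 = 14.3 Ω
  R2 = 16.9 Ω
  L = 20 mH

Step 1 — Angular frequency: ω = 2π·f = 2π·156 = 980.2 rad/s.
Step 2 — Component impedances:
  R1: Z = R = 14.3 Ω
  R2: Z = R = 16.9 Ω
  L: Z = jωL = j·980.2·0.02 = 0 + j19.6 Ω
Step 3 — Parallel branch: R2 || L = 1/(1/R2 + 1/L) = 9.695 + j8.358 Ω.
Step 4 — Series with R1: Z_total = R1 + (R2 || L) = 23.99 + j8.358 Ω = 25.41∠19.2° Ω.

Z = 23.99 + j8.358 Ω = 25.41∠19.2° Ω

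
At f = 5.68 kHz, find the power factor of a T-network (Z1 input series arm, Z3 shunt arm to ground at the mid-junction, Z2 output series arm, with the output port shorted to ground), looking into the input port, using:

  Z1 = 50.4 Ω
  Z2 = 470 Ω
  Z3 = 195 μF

Step 1 — Angular frequency: ω = 2π·f = 2π·5680 = 3.569e+04 rad/s.
Step 2 — Component impedances:
  Z1: Z = R = 50.4 Ω
  Z2: Z = R = 470 Ω
  Z3: Z = 1/(jωC) = -j/(ω·C) = 0 - j0.1437 Ω
Step 3 — With the output port shorted to ground, the output series arm Z2 runs from the junction to ground; the shunt arm Z3 also runs from the junction to ground. They appear in parallel: Z3 || Z2 = 4.393e-05 - j0.1437 Ω.
Step 4 — Series with input arm Z1: Z_in = Z1 + (Z3 || Z2) = 50.4 - j0.1437 Ω = 50.4∠-0.2° Ω.
Step 5 — Power factor: PF = cos(φ) = Re(Z)/|Z| = 50.4/50.4 = 1.
Step 6 — Type: Im(Z) = -0.1437 ⇒ leading (phase φ = -0.2°).

PF = 1 (leading, φ = -0.2°)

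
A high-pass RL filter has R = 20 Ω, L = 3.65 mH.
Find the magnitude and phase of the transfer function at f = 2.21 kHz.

Step 1 — Angular frequency: ω = 2π·2210 = 1.389e+04 rad/s.
Step 2 — Transfer function: H(jω) = jωL/(R + jωL).
Step 3 — Numerator jωL = j·50.68; denominator R + jωL = 20 + j50.68.
Step 4 — H = 0.8653 + j0.3414.
Step 5 — Magnitude: |H| = 0.9302 (-0.6 dB); phase: φ = 21.5°.

|H| = 0.9302 (-0.6 dB), φ = 21.5°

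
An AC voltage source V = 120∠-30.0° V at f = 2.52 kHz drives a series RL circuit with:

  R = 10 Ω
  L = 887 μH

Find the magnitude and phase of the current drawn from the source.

Step 1 — Angular frequency: ω = 2π·f = 2π·2520 = 1.583e+04 rad/s.
Step 2 — Component impedances:
  R: Z = R = 10 Ω
  L: Z = jωL = j·1.583e+04·0.000887 = 0 + j14.04 Ω
Step 3 — Series combination: Z_total = R + L = 10 + j14.04 Ω = 17.24∠54.5° Ω.
Step 4 — Source phasor: V = 120∠-30.0° V = 103.9 - j60 V.
Step 5 — Ohm's law: I = V / Z_total = (103.9 - j60) / (10 + j14.04) = 0.6613 - j6.929 A.
Step 6 — Convert to polar: |I| = 6.96 A, ∠I = -84.5°.

I = 6.96∠-84.5° A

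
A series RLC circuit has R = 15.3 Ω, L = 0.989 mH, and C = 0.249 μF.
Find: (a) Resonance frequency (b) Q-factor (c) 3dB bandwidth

Step 1 — Resonance: ω₀ = 1/√(LC) = 1/√(0.000989·2.49e-07) = 6.372e+04 rad/s.
Step 2 — f₀ = ω₀/(2π) = 1.014e+04 Hz.
Step 3 — Series Q: Q = ω₀L/R = 6.372e+04·0.000989/15.3 = 4.119.
Step 4 — Bandwidth: Δω = ω₀/Q = 1.547e+04 rad/s; BW = Δω/(2π) = 2462 Hz.

(a) f₀ = 1.014e+04 Hz  (b) Q = 4.119  (c) BW = 2462 Hz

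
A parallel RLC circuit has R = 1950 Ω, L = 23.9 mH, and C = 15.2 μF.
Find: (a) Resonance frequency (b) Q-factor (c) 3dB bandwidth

Step 1 — Resonance: ω₀ = 1/√(LC) = 1/√(0.0239·1.52e-05) = 1659 rad/s.
Step 2 — f₀ = ω₀/(2π) = 264.1 Hz.
Step 3 — Parallel Q: Q = R/(ω₀L) = 1950/(1659·0.0239) = 49.18.
Step 4 — Bandwidth: Δω = ω₀/Q = 33.74 rad/s; BW = Δω/(2π) = 5.37 Hz.

(a) f₀ = 264.1 Hz  (b) Q = 49.18  (c) BW = 5.37 Hz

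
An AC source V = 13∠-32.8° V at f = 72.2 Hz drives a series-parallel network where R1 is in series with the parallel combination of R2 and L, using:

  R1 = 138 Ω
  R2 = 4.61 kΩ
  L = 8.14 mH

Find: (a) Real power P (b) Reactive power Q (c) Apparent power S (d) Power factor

Step 1 — Angular frequency: ω = 2π·f = 2π·72.2 = 453.6 rad/s.
Step 2 — Component impedances:
  R1: Z = R = 138 Ω
  R2: Z = R = 4610 Ω
  L: Z = jωL = j·453.6·0.00814 = 0 + j3.693 Ω
Step 3 — Parallel branch: R2 || L = 1/(1/R2 + 1/L) = 0.002958 + j3.693 Ω.
Step 4 — Series with R1: Z_total = R1 + (R2 || L) = 138 + j3.693 Ω = 138.1∠1.5° Ω.
Step 5 — Source phasor: V = 13∠-32.8° V = 10.93 - j7.042 V.
Step 6 — Current: I = V / Z = 0.07776 - j0.05311 A = 0.09417∠-34.3° A.
Step 7 — Complex power: S = V·I* = 1.224 + j0.03274 VA.
Step 8 — Real power: P = Re(S) = 1.224 W.
Step 9 — Reactive power: Q = Im(S) = 0.03274 VAR.
Step 10 — Apparent power: |S| = 1.224 VA.
Step 11 — Power factor: PF = P/|S| = 0.9996 (lagging).

(a) P = 1.224 W  (b) Q = 0.03274 VAR  (c) S = 1.224 VA  (d) PF = 0.9996 (lagging)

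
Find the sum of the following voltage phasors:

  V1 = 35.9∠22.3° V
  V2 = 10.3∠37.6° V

Step 1 — Convert each phasor to rectangular form:
  V1 = 35.9·(cos(22.3°) + j·sin(22.3°)) = 33.22 + j13.62 V
  V2 = 10.3·(cos(37.6°) + j·sin(37.6°)) = 8.161 + j6.284 V
Step 2 — Sum components: V_total = 41.38 + j19.91 V.
Step 3 — Convert to polar: |V_total| = 45.92 V, ∠V_total = 25.7°.

V_total = 45.92∠25.7° V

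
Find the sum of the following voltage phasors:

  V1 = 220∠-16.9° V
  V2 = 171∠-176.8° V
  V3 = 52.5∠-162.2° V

Step 1 — Convert each phasor to rectangular form:
  V1 = 220·(cos(-16.9°) + j·sin(-16.9°)) = 210.5 - j63.95 V
  V2 = 171·(cos(-176.8°) + j·sin(-176.8°)) = -170.7 - j9.545 V
  V3 = 52.5·(cos(-162.2°) + j·sin(-162.2°)) = -49.99 - j16.05 V
Step 2 — Sum components: V_total = -10.22 - j89.55 V.
Step 3 — Convert to polar: |V_total| = 90.13 V, ∠V_total = -96.5°.

V_total = 90.13∠-96.5° V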